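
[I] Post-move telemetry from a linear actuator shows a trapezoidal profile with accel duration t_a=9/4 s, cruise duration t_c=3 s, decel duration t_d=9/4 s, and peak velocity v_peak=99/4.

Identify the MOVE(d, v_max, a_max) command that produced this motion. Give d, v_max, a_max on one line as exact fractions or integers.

a_max = (99/4)/(9/4) = 11
d_a = ½·99/4·9/4 = 891/32; d_c = 99/4·3 = 297/4
d = 2·891/32 + 297/4 = 2079/16
t_c = 3 > 0 → v_max = v_peak = 99/4

d=2079/16 v_max=99/4 a_max=11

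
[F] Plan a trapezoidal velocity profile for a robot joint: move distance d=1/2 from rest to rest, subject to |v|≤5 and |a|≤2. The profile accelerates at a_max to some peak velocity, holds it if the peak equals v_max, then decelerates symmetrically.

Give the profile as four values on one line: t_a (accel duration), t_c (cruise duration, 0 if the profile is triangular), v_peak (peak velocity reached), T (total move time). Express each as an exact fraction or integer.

t_a=1/2 t_c=0 v_peak=1 T=1

(v_max)²/a_max = 5²/2 = 25/2
1/2 < 25/2 ⇒ no cruise
v_peak = √(1/2·2) = √1 = 1
t_a = 1/2; t_c = 0
T = 2·1/2 = 1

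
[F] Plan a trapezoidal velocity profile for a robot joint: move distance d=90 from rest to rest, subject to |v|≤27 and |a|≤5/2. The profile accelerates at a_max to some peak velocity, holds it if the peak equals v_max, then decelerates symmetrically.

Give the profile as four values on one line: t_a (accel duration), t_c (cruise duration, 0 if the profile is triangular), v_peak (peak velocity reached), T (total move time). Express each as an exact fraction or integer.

(v_max)²/a_max = 27²/(5/2) = 1458/5
90 < 1458/5 → triangular
v_peak = √(90·5/2) = √225 = 15
t_a = 15/(5/2) = 6; t_c = 0
T = 2·6 = 12

t_a=6 t_c=0 v_peak=15 T=12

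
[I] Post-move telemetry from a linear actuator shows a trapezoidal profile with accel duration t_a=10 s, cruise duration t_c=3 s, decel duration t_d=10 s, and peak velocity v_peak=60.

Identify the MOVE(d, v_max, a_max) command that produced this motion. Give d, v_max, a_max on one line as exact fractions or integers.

a_max = 60/10 = 6
d_a = ½·60·10 = 300; d_c = 60·3 = 180
d = 2·300 + 180 = 780
t_c = 3 > 0 so v_max = 60

d=780 v_max=60 a_max=6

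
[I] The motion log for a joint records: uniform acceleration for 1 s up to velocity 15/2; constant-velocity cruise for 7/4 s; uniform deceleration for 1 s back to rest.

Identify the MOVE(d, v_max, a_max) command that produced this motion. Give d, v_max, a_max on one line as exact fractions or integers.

a_max = (15/2)/1 = 15/2
d_a = ½·15/2·1 = 15/4; d_c = 15/2·7/4 = 105/8
d = 2·15/4 + 105/8 = 165/8
t_c = 7/4 > 0 so v_max = 15/2

d=165/8 v_max=15/2 a_max=15/2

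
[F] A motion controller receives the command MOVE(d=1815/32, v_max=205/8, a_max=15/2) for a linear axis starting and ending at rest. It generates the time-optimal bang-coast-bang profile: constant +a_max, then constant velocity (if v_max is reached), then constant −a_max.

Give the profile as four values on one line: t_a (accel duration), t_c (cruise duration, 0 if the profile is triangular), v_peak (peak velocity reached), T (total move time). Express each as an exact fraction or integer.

v_max²/a_max = (205/8)²/(15/2) = 8405/96
1815/32 < 8405/96 so t_c = 0
v_peak = √(1815/32·15/2) = √(27225/64) = 165/8
t_a = (165/8)/(15/2) = 11/4; t_c = 0
T = 2·11/4 = 11/2

t_a=11/4 t_c=0 v_peak=165/8 T=11/2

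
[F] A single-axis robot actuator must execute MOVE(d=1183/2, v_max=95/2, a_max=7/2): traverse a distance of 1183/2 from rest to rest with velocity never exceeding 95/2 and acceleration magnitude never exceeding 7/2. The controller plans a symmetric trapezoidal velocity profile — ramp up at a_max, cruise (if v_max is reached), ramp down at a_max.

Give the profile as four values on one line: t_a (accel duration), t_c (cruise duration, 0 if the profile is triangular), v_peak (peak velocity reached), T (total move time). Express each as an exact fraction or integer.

t_a=13 t_c=0 v_peak=91/2 T=26

(v_max)²/a_max = (95/2)²/(7/2) = 9025/14
1183/2 < 9025/14 ⇒ no cruise
v_peak = √(1183/2·7/2) = √(8281/4) = 91/2
t_a = (91/2)/(7/2) = 13; t_c = 0
T = 2·13 = 26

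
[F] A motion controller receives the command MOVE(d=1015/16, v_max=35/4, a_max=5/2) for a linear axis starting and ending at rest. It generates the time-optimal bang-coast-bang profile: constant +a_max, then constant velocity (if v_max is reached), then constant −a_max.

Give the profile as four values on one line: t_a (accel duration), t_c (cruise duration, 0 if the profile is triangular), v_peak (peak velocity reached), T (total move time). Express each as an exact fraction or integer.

(v_max)²/a_max = (35/4)²/(5/2) = 245/8
1015/16 ≥ 245/8 → trapezoidal
t_a = (35/4)/(5/2) = 7/2; v_peak = 35/4
d_cruise = 1015/16 − 245/8 = 525/16; t_c = (525/16)/(35/4) = 15/4
T = 2·7/2 + 15/4 = 43/4

t_a=7/2 t_c=15/4 v_peak=35/4 T=43/4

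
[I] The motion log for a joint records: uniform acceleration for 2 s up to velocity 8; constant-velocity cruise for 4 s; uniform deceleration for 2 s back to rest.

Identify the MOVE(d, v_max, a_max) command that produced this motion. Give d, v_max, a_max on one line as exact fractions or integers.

d=48 v_max=8 a_max=4

a_max = 8/2 = 4
d_a = ½·8·2 = 8; d_c = 8·4 = 32
d = 2·8 + 32 = 48
t_c = 4 > 0 ⇒ limit active, v_max = 8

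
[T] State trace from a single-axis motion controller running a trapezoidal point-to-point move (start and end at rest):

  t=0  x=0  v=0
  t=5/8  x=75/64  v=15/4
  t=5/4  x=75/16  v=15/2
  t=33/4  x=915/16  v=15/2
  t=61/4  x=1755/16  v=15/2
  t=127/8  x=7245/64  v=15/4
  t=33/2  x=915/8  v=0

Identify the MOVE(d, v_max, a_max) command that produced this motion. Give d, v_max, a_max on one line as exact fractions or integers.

final state: t=33/2, x=915/8, v=0 → d = 915/8
a_max = (15/4−0)/(5/8−0) = 6
max v = 15/2 over t∈[5/4,61/4] → v_max = 15/2
check: 15/2·(5/4+14) = 915/8 ✓

d=915/8 v_max=15/2 a_max=6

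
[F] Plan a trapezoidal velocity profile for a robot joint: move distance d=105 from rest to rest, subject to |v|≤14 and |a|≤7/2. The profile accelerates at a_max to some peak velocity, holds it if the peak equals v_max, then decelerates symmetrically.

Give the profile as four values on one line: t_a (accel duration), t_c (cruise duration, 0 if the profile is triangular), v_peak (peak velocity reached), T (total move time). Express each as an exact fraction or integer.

v_max²/a_max = 14²/(7/2) = 56
105 ≥ 56 ⇒ cruise phase
t_a = 14/(7/2) = 4; v_peak = 14
d_cruise = 105 − 56 = 49; t_c = 49/14 = 7/2
T = 2·4 + 7/2 = 23/2

t_a=4 t_c=7/2 v_peak=14 T=23/2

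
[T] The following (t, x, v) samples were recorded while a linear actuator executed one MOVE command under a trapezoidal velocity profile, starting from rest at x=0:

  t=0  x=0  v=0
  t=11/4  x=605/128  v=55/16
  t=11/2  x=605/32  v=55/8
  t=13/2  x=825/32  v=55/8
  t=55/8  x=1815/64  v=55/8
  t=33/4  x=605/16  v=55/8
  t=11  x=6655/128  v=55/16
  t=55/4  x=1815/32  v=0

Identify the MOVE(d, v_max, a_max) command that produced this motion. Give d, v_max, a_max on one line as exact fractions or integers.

d=1815/32 v_max=55/8 a_max=5/4

final state: t=55/4, x=1815/32, v=0 → d = 1815/32
a_max = (55/16−0)/(11/4−0) = 5/4
max v = 55/8 over t∈[11/2,33/4] → v_max = 55/8
check: 55/8·(11/2+11/4) = 1815/32 ✓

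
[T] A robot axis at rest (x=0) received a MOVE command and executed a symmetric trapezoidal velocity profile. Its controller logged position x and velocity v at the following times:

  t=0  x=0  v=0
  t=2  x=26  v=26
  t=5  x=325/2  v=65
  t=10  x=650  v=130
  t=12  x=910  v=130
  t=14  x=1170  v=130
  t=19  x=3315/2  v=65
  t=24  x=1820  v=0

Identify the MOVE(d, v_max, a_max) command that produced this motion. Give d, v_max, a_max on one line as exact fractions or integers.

final state: t=24, x=1820, v=0 → d = 1820
a_max = (26−0)/(2−0) = 13
max v = 130 over t∈[10,14] → v_max = 130
check: 130·(10+4) = 1820 ✓

d=1820 v_max=130 a_max=13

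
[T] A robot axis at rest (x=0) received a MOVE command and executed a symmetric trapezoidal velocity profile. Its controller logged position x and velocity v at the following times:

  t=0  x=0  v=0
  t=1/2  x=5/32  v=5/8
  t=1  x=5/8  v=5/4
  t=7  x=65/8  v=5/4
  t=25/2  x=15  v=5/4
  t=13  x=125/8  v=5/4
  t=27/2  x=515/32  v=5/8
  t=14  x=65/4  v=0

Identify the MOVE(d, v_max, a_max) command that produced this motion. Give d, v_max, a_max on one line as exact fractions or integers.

final state: t=14, x=65/4, v=0 → d = 65/4
a_max = (5/8−0)/(1/2−0) = 5/4
max v = 5/4 over t∈[1,13] → v_max = 5/4
check: 5/4·(1+12) = 65/4 ✓

d=65/4 v_max=5/4 a_max=5/4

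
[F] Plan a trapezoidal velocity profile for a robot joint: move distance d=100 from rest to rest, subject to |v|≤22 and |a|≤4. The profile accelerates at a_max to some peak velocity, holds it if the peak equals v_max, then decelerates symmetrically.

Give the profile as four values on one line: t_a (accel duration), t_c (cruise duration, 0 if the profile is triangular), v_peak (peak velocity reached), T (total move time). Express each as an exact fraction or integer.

t_a=5 t_c=0 v_peak=20 T=10

(v_max)²/a_max = 22²/4 = 121
100 < 121 → triangular
v_peak = √(100·4) = √400 = 20
t_a = 20/4 = 5; t_c = 0
T = 2·5 = 10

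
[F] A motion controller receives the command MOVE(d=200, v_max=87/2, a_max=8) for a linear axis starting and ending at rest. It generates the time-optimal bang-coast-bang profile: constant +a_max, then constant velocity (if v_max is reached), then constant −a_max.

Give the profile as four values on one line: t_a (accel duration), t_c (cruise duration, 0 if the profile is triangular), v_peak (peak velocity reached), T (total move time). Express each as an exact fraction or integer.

(v_max)²/a_max = (87/2)²/8 = 7569/32
200 < 7569/32 ⇒ no cruise
v_peak = √(200·8) = √1600 = 40
t_a = 40/8 = 5; t_c = 0
T = 2·5 = 10

t_a=5 t_c=0 v_peak=40 T=10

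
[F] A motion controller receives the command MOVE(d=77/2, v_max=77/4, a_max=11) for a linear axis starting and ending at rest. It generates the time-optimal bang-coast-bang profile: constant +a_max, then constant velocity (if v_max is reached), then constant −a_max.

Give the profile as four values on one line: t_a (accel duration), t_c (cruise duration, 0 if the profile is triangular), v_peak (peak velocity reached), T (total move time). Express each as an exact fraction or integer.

t_a=7/4 t_c=1/4 v_peak=77/4 T=15/4

v_max²/a_max = (77/4)²/11 = 539/16
77/2 ≥ 539/16 ⇒ cruise phase
t_a = (77/4)/11 = 7/4; v_peak = 77/4
d_cruise = 77/2 − 539/16 = 77/16; t_c = (77/16)/(77/4) = 1/4
T = 2·7/4 + 1/4 = 15/4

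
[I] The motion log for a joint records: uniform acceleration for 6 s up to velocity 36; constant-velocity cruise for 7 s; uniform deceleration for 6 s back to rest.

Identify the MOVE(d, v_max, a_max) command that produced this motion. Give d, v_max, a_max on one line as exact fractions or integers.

a_max = 36/6 = 6
d_a = ½·36·6 = 108; d_c = 36·7 = 252
d = 2·108 + 252 = 468
t_c = 7 > 0 ⇒ limit active, v_max = 36

d=468 v_max=36 a_max=6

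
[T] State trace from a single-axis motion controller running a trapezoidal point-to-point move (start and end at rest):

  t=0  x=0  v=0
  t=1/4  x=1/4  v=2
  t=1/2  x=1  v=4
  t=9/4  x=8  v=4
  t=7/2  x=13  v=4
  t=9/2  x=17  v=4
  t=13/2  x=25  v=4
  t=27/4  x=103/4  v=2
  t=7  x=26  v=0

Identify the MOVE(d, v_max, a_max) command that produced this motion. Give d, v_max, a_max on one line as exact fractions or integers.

d=26 v_max=4 a_max=8

final state: t=7, x=26, v=0 → d = 26
a_max = (2−0)/(1/4−0) = 8
max v = 4 over t∈[1/2,13/2] → v_max = 4
check: 4·(1/2+6) = 26 ✓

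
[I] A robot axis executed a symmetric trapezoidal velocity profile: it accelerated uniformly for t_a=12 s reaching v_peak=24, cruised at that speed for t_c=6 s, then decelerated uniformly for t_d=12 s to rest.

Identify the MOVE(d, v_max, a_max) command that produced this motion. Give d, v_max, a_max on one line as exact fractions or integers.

d=432 v_max=24 a_max=2

a_max = 24/12 = 2
d_a = ½·24·12 = 144; d_c = 24·6 = 144
d = 2·144 + 144 = 432
t_c = 6 > 0 so v_max = 24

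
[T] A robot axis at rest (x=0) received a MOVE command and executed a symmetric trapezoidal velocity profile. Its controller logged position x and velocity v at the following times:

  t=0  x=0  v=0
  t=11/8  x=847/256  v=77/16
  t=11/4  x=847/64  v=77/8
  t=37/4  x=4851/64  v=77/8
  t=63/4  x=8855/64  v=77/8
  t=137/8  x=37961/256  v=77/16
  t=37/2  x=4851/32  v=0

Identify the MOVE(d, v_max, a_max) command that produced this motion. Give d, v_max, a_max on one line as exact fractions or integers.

d=4851/32 v_max=77/8 a_max=7/2

final state: t=37/2, x=4851/32, v=0 → d = 4851/32
a_max = (77/16−0)/(11/8−0) = 7/2
max v = 77/8 over t∈[11/4,63/4] → v_max = 77/8
check: 77/8·(11/4+13) = 4851/32 ✓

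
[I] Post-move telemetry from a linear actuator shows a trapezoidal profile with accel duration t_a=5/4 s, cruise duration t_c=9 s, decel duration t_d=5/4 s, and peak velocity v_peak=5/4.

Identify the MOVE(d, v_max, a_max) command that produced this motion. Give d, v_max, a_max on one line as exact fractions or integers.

d=205/16 v_max=5/4 a_max=1

a_max = (5/4)/(5/4) = 1
d_a = ½·5/4·5/4 = 25/32; d_c = 5/4·9 = 45/4
d = 2·25/32 + 45/4 = 205/16
t_c = 9 > 0 ⇒ limit active, v_max = 5/4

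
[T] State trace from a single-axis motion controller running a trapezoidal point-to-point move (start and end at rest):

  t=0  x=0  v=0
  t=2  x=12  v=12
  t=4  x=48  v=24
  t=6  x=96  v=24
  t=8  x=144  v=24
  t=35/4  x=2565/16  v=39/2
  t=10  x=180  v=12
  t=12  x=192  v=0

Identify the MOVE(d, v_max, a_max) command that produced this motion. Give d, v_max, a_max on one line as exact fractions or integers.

final state: t=12, x=192, v=0 → d = 192
a_max = (12−0)/(2−0) = 6
max v = 24 over t∈[4,8] → v_max = 24
check: 24·(4+4) = 192 ✓

d=192 v_max=24 a_max=6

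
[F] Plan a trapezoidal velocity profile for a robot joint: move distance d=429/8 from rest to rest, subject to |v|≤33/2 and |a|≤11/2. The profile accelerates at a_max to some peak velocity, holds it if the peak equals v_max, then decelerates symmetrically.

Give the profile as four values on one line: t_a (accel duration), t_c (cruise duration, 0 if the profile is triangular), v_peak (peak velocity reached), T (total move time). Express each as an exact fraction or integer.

t_a=3 t_c=1/4 v_peak=33/2 T=25/4

(v_max)²/a_max = (33/2)²/(11/2) = 99/2
429/8 ≥ 99/2 so v_max reached
t_a = (33/2)/(11/2) = 3; v_peak = 33/2
d_cruise = 429/8 − 99/2 = 33/8; t_c = (33/8)/(33/2) = 1/4
T = 2·3 + 1/4 = 25/4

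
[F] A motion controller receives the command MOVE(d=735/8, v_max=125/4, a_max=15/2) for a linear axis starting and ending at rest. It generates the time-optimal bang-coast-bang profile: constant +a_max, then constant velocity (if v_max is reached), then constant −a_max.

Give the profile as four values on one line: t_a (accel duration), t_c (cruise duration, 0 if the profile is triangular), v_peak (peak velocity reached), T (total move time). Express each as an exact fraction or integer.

t_a=7/2 t_c=0 v_peak=105/4 T=7

vₘ²/aₘ = (125/4)²/(15/2) = 3125/24
735/8 < 3125/24 → triangular
v_peak = √(735/8·15/2) = √(11025/16) = 105/4
t_a = (105/4)/(15/2) = 7/2; t_c = 0
T = 2·7/2 = 7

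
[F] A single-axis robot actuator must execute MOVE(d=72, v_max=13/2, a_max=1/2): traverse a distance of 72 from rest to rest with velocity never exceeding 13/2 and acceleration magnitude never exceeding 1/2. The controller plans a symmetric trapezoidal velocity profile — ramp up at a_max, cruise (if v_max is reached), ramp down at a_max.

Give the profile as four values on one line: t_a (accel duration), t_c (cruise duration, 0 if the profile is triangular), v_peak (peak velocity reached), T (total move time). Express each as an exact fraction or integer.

(v_max)²/a_max = (13/2)²/(1/2) = 169/2
72 < 169/2 ⇒ no cruise
v_peak = √(72·1/2) = √36 = 6
t_a = 6/(1/2) = 12; t_c = 0
T = 2·12 = 24

t_a=12 t_c=0 v_peak=6 T=24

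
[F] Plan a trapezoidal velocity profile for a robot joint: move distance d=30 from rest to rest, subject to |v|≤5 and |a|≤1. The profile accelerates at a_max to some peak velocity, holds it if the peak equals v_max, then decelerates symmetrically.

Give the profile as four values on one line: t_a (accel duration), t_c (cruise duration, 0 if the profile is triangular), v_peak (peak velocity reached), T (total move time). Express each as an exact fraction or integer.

t_a=5 t_c=1 v_peak=5 T=11

vₘ²/aₘ = 5²/1 = 25
30 ≥ 25 ⇒ cruise phase
t_a = 5/1 = 5; v_peak = 5
d_cruise = 30 − 25 = 5; t_c = 5/5 = 1
T = 2·5 + 1 = 11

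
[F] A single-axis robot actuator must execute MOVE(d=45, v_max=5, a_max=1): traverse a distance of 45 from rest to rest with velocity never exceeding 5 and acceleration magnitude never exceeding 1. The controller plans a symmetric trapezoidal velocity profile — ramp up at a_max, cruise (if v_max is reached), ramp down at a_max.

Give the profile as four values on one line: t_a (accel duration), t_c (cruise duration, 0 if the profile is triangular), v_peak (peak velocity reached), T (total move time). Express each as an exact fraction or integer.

(v_max)²/a_max = 5²/1 = 25
45 ≥ 25 ⇒ cruise phase
t_a = 5/1 = 5; v_peak = 5
d_cruise = 45 − 25 = 20; t_c = 20/5 = 4
T = 2·5 + 4 = 14

t_a=5 t_c=4 v_peak=5 T=14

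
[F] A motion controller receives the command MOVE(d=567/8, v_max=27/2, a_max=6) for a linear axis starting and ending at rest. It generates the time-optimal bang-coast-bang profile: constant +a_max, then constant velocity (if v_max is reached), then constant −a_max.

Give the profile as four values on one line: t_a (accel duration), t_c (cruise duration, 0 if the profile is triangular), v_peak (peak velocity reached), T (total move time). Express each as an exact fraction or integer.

vₘ²/aₘ = (27/2)²/6 = 243/8
567/8 ≥ 243/8 so v_max reached
t_a = (27/2)/6 = 9/4; v_peak = 27/2
d_cruise = 567/8 − 243/8 = 81/2; t_c = (81/2)/(27/2) = 3
T = 2·9/4 + 3 = 15/2

t_a=9/4 t_c=3 v_peak=27/2 T=15/2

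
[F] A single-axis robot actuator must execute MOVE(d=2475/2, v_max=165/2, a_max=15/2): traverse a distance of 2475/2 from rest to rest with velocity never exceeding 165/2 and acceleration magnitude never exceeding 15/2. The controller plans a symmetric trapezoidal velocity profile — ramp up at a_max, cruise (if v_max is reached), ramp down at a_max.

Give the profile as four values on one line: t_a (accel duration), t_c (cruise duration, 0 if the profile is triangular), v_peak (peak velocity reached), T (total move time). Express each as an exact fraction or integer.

t_a=11 t_c=4 v_peak=165/2 T=26

(v_max)²/a_max = (165/2)²/(15/2) = 1815/2
2475/2 ≥ 1815/2 ⇒ cruise phase
t_a = (165/2)/(15/2) = 11; v_peak = 165/2
d_cruise = 2475/2 − 1815/2 = 330; t_c = 330/(165/2) = 4
T = 2·11 + 4 = 26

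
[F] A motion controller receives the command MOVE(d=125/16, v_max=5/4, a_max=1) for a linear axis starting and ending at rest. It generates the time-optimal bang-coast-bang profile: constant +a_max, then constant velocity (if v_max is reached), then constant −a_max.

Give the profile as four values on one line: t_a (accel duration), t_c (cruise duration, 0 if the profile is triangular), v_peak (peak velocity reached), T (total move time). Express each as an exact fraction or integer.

t_a=5/4 t_c=5 v_peak=5/4 T=15/2

(v_max)²/a_max = (5/4)²/1 = 25/16
125/16 ≥ 25/16 ⇒ cruise phase
t_a = (5/4)/1 = 5/4; v_peak = 5/4
d_cruise = 125/16 − 25/16 = 25/4; t_c = (25/4)/(5/4) = 5
T = 2·5/4 + 5 = 15/2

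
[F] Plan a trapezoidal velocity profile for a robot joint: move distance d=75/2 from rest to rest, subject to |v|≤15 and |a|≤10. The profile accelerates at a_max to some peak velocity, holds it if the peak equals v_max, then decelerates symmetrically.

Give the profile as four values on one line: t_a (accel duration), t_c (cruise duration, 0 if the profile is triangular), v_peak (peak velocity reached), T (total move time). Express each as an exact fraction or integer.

v_max²/a_max = 15²/10 = 45/2
75/2 ≥ 45/2 → trapezoidal
t_a = 15/10 = 3/2; v_peak = 15
d_cruise = 75/2 − 45/2 = 15; t_c = 15/15 = 1
T = 2·3/2 + 1 = 4

t_a=3/2 t_c=1 v_peak=15 T=4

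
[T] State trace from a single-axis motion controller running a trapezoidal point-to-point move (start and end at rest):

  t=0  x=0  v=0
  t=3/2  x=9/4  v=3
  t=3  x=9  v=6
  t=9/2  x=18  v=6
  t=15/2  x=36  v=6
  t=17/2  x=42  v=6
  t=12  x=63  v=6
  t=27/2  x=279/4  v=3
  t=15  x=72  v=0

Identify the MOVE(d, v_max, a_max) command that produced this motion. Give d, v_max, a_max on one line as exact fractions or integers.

final state: t=15, x=72, v=0 → d = 72
a_max = (3−0)/(3/2−0) = 2
max v = 6 over t∈[3,12] → v_max = 6
check: 6·(3+9) = 72 ✓

d=72 v_max=6 a_max=2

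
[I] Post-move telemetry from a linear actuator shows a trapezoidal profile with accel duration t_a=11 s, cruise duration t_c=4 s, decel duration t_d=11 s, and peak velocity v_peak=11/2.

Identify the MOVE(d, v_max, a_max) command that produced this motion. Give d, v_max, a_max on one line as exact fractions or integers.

a_max = (11/2)/11 = 1/2
d_a = ½·11/2·11 = 121/4; d_c = 11/2·4 = 22
d = 2·121/4 + 22 = 165/2
t_c = 4 > 0 → v_max = v_peak = 11/2

d=165/2 v_max=11/2 a_max=1/2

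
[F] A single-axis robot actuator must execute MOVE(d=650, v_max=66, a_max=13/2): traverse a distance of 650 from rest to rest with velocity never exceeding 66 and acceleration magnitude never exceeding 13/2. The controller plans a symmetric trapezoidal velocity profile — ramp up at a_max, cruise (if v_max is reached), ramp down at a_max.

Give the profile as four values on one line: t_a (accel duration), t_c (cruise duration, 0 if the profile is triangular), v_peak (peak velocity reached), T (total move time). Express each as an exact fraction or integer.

v_max²/a_max = 66²/(13/2) = 8712/13
650 < 8712/13 so t_c = 0
v_peak = √(650·13/2) = √4225 = 65
t_a = 65/(13/2) = 10; t_c = 0
T = 2·10 = 20

t_a=10 t_c=0 v_peak=65 T=20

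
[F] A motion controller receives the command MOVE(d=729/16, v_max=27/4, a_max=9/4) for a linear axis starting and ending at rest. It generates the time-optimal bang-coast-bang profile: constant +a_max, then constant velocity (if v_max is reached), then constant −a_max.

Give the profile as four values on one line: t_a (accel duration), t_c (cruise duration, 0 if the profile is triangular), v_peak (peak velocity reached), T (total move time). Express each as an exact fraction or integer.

(v_max)²/a_max = (27/4)²/(9/4) = 81/4
729/16 ≥ 81/4 ⇒ cruise phase
t_a = (27/4)/(9/4) = 3; v_peak = 27/4
d_cruise = 729/16 − 81/4 = 405/16; t_c = (405/16)/(27/4) = 15/4
T = 2·3 + 15/4 = 39/4

t_a=3 t_c=15/4 v_peak=27/4 T=39/4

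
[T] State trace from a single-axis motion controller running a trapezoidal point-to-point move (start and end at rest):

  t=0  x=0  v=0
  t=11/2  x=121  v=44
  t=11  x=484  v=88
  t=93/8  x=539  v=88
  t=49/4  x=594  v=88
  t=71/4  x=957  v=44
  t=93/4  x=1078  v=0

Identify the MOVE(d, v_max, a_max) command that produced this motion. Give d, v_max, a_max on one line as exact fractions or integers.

d=1078 v_max=88 a_max=8

final state: t=93/4, x=1078, v=0 → d = 1078
a_max = (44−0)/(11/2−0) = 8
max v = 88 over t∈[11,49/4] → v_max = 88
check: 88·(11+5/4) = 1078 ✓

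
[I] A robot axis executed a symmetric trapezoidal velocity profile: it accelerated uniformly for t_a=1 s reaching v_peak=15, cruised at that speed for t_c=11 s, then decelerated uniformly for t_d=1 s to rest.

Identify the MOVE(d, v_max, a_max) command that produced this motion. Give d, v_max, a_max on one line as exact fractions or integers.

a_max = 15/1 = 15
d_a = ½·15·1 = 15/2; d_c = 15·11 = 165
d = 2·15/2 + 165 = 180
t_c = 11 > 0 ⇒ limit active, v_max = 15

d=180 v_max=15 a_max=15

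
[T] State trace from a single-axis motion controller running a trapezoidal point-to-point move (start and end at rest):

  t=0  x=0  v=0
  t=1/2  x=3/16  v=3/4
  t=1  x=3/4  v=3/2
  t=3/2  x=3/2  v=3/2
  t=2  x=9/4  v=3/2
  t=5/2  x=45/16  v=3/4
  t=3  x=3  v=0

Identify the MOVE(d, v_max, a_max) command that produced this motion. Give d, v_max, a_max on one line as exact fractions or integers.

final state: t=3, x=3, v=0 → d = 3
a_max = (3/4−0)/(1/2−0) = 3/2
max v = 3/2 over t∈[1,2] → v_max = 3/2
check: 3/2·(1+1) = 3 ✓

d=3 v_max=3/2 a_max=3/2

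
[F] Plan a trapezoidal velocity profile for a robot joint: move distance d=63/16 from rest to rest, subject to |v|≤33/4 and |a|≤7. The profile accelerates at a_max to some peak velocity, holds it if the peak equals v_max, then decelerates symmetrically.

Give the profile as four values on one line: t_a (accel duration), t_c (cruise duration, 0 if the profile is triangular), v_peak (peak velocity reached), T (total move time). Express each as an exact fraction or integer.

(v_max)²/a_max = (33/4)²/7 = 1089/112
63/16 < 1089/112 so t_c = 0
v_peak = √(63/16·7) = √(441/16) = 21/4
t_a = (21/4)/7 = 3/4; t_c = 0
T = 2·3/4 = 3/2

t_a=3/4 t_c=0 v_peak=21/4 T=3/2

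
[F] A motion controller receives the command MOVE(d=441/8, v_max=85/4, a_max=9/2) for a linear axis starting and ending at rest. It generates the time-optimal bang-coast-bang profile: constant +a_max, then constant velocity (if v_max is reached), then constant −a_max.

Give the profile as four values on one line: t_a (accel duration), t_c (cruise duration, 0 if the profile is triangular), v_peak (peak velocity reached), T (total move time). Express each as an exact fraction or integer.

v_max²/a_max = (85/4)²/(9/2) = 7225/72
441/8 < 7225/72 → triangular
v_peak = √(441/8·9/2) = √(3969/16) = 63/4
t_a = (63/4)/(9/2) = 7/2; t_c = 0
T = 2·7/2 = 7

t_a=7/2 t_c=0 v_peak=63/4 T=7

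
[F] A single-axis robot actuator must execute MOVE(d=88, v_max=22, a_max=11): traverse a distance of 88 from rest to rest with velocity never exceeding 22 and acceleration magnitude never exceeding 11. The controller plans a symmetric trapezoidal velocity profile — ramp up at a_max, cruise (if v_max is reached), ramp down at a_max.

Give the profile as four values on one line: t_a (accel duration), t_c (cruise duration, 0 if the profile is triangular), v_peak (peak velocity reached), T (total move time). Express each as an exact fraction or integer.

vₘ²/aₘ = 22²/11 = 44
88 ≥ 44 so v_max reached
t_a = 22/11 = 2; v_peak = 22
d_cruise = 88 − 44 = 44; t_c = 44/22 = 2
T = 2·2 + 2 = 6

t_a=2 t_c=2 v_peak=22 T=6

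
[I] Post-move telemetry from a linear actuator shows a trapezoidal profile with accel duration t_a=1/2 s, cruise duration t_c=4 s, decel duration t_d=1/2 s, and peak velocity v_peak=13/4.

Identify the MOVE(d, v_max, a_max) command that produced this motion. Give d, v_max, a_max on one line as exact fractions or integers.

a_max = (13/4)/(1/2) = 13/2
d_a = ½·13/4·1/2 = 13/16; d_c = 13/4·4 = 13
d = 2·13/16 + 13 = 117/8
t_c = 4 > 0 → v_max = v_peak = 13/4

d=117/8 v_max=13/4 a_max=13/2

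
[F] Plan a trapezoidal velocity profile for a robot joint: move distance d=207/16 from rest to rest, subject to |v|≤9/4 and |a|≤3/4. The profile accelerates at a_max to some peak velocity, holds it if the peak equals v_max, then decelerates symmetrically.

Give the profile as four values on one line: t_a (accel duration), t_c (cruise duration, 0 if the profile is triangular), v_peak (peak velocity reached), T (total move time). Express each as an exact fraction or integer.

t_a=3 t_c=11/4 v_peak=9/4 T=35/4

(v_max)²/a_max = (9/4)²/(3/4) = 27/4
207/16 ≥ 27/4 → trapezoidal
t_a = (9/4)/(3/4) = 3; v_peak = 9/4
d_cruise = 207/16 − 27/4 = 99/16; t_c = (99/16)/(9/4) = 11/4
T = 2·3 + 11/4 = 35/4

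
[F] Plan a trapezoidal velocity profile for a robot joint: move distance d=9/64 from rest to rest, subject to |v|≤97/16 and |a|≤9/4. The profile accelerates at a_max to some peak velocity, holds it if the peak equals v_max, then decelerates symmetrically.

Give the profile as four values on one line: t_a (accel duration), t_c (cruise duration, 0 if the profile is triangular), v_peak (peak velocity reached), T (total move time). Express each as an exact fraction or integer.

t_a=1/4 t_c=0 v_peak=9/16 T=1/2

(v_max)²/a_max = (97/16)²/(9/4) = 9409/576
9/64 < 9409/576 → triangular
v_peak = √(9/64·9/4) = √(81/256) = 9/16
t_a = (9/16)/(9/4) = 1/4; t_c = 0
T = 2·1/4 = 1/2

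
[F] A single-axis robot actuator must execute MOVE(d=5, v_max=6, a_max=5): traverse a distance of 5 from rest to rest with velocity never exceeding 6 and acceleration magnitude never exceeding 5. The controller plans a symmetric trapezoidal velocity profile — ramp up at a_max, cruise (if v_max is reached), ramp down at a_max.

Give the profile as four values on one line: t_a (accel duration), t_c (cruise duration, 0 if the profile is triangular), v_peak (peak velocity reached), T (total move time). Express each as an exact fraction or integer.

(v_max)²/a_max = 6²/5 = 36/5
5 < 36/5 → triangular
v_peak = √(5·5) = √25 = 5
t_a = 5/5 = 1; t_c = 0
T = 2·1 = 2

t_a=1 t_c=0 v_peak=5 T=2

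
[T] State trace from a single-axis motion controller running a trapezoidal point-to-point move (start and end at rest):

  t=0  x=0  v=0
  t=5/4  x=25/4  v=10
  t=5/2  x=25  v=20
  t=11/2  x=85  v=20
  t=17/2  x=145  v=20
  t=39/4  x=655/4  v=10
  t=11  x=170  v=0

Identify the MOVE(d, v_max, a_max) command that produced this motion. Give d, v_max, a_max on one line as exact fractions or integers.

final state: t=11, x=170, v=0 → d = 170
a_max = (10−0)/(5/4−0) = 8
max v = 20 over t∈[5/2,17/2] → v_max = 20
check: 20·(5/2+6) = 170 ✓

d=170 v_max=20 a_max=8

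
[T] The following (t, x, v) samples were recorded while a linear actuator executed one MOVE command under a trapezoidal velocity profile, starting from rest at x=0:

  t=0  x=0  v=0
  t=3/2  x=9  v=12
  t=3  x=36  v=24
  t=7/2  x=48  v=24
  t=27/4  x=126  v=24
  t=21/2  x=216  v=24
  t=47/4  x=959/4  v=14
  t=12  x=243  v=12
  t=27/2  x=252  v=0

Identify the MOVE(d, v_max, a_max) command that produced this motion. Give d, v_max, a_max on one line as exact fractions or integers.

final state: t=27/2, x=252, v=0 → d = 252
a_max = (12−0)/(3/2−0) = 8
max v = 24 over t∈[3,21/2] → v_max = 24
check: 24·(3+15/2) = 252 ✓

d=252 v_max=24 a_max=8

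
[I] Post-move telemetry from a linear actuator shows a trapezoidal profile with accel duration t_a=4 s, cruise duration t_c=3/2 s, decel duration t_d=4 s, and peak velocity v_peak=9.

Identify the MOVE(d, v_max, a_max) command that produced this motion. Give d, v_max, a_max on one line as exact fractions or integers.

d=99/2 v_max=9 a_max=9/4

a_max = 9/4
d_a = ½·9·4 = 18; d_c = 9·3/2 = 27/2
d = 2·18 + 27/2 = 99/2
t_c = 3/2 > 0 so v_max = 9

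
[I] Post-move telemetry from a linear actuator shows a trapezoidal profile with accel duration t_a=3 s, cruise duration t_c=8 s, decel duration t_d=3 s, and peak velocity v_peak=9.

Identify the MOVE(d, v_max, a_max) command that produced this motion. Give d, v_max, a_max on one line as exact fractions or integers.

d=99 v_max=9 a_max=3

a_max = 9/3 = 3
d_a = ½·9·3 = 27/2; d_c = 9·8 = 72
d = 2·27/2 + 72 = 99
t_c = 8 > 0 so v_max = 9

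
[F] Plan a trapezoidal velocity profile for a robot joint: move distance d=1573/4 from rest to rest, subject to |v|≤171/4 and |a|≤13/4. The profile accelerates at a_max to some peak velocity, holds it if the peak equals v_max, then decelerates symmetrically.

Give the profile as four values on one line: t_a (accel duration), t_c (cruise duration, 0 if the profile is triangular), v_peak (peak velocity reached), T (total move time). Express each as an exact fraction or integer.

(v_max)²/a_max = (171/4)²/(13/4) = 29241/52
1573/4 < 29241/52 ⇒ no cruise
v_peak = √(1573/4·13/4) = √(20449/16) = 143/4
t_a = (143/4)/(13/4) = 11; t_c = 0
T = 2·11 = 22

t_a=11 t_c=0 v_peak=143/4 T=22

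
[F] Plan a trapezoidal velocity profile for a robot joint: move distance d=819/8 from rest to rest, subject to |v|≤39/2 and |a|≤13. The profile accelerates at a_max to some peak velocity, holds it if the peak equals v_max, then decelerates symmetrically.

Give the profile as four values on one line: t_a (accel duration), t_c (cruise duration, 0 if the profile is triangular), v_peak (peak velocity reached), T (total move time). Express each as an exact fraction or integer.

vₘ²/aₘ = (39/2)²/13 = 117/4
819/8 ≥ 117/4 ⇒ cruise phase
t_a = (39/2)/13 = 3/2; v_peak = 39/2
d_cruise = 819/8 − 117/4 = 585/8; t_c = (585/8)/(39/2) = 15/4
T = 2·3/2 + 15/4 = 27/4

t_a=3/2 t_c=15/4 v_peak=39/2 T=27/4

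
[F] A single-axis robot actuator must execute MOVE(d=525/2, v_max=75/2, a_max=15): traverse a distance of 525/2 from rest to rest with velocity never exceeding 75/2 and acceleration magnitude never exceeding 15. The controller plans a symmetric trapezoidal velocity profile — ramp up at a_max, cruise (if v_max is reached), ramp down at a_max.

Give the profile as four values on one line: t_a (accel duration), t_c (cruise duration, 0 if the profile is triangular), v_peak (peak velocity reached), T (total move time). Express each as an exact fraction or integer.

(v_max)²/a_max = (75/2)²/15 = 375/4
525/2 ≥ 375/4 → trapezoidal
t_a = (75/2)/15 = 5/2; v_peak = 75/2
d_cruise = 525/2 − 375/4 = 675/4; t_c = (675/4)/(75/2) = 9/2
T = 2·5/2 + 9/2 = 19/2

t_a=5/2 t_c=9/2 v_peak=75/2 T=19/2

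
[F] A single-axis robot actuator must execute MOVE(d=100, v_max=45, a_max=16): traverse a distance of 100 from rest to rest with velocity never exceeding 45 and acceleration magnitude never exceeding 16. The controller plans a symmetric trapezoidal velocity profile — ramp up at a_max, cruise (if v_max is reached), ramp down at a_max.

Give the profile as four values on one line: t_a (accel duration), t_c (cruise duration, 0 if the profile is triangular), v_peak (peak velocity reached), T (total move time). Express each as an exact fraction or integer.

t_a=5/2 t_c=0 v_peak=40 T=5

v_max²/a_max = 45²/16 = 2025/16
100 < 2025/16 → triangular
v_peak = √(100·16) = √1600 = 40
t_a = 40/16 = 5/2; t_c = 0
T = 2·5/2 = 5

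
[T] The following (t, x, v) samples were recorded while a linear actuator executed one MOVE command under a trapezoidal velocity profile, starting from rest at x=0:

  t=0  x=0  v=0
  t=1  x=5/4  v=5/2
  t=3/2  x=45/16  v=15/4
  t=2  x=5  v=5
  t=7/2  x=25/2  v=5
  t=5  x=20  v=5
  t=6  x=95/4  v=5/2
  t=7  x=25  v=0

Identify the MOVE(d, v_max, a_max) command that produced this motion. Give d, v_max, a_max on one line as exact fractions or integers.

d=25 v_max=5 a_max=5/2

final state: t=7, x=25, v=0 → d = 25
a_max = (5/2−0)/(1−0) = 5/2
max v = 5 over t∈[2,5] → v_max = 5
check: 5·(2+3) = 25 ✓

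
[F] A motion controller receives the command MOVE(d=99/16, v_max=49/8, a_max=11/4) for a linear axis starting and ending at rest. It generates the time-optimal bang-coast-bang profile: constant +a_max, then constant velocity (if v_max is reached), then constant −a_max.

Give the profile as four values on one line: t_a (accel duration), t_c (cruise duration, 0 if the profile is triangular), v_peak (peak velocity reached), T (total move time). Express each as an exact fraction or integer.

(v_max)²/a_max = (49/8)²/(11/4) = 2401/176
99/16 < 2401/176 so t_c = 0
v_peak = √(99/16·11/4) = √(1089/64) = 33/8
t_a = (33/8)/(11/4) = 3/2; t_c = 0
T = 2·3/2 = 3

t_a=3/2 t_c=0 v_peak=33/8 T=3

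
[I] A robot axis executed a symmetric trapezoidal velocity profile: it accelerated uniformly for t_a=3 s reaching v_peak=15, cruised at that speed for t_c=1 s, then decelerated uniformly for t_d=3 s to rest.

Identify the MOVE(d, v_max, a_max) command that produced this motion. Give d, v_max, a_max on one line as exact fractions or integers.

a_max = 15/3 = 5
d_a = ½·15·3 = 45/2; d_c = 15·1 = 15
d = 2·45/2 + 15 = 60
t_c = 1 > 0 → v_max = v_peak = 15

d=60 v_max=15 a_max=5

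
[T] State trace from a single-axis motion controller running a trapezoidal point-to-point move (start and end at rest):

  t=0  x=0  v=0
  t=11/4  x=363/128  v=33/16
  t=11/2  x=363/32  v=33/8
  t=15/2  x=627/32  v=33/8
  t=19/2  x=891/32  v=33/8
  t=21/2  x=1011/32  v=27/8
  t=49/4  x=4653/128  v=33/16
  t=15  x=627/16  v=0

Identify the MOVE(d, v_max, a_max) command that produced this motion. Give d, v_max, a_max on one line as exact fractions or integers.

d=627/16 v_max=33/8 a_max=3/4

final state: t=15, x=627/16, v=0 → d = 627/16
a_max = (33/16−0)/(11/4−0) = 3/4
max v = 33/8 over t∈[11/2,19/2] → v_max = 33/8
check: 33/8·(11/2+4) = 627/16 ✓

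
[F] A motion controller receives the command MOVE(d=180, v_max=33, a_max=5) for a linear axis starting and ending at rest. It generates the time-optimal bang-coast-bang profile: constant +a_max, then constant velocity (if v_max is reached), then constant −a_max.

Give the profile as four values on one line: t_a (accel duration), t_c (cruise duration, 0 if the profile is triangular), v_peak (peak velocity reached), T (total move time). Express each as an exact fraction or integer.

(v_max)²/a_max = 33²/5 = 1089/5
180 < 1089/5 so t_c = 0
v_peak = √(180·5) = √900 = 30
t_a = 30/5 = 6; t_c = 0
T = 2·6 = 12

t_a=6 t_c=0 v_peak=30 T=12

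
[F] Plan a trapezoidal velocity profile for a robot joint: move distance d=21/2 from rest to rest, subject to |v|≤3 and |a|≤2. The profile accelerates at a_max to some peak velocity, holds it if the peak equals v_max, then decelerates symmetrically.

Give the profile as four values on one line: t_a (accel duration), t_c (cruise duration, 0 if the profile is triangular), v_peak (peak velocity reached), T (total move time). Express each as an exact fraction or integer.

vₘ²/aₘ = 3²/2 = 9/2
21/2 ≥ 9/2 ⇒ cruise phase
t_a = 3/2; v_peak = 3
d_cruise = 21/2 − 9/2 = 6; t_c = 6/3 = 2
T = 2·3/2 + 2 = 5

t_a=3/2 t_c=2 v_peak=3 T=5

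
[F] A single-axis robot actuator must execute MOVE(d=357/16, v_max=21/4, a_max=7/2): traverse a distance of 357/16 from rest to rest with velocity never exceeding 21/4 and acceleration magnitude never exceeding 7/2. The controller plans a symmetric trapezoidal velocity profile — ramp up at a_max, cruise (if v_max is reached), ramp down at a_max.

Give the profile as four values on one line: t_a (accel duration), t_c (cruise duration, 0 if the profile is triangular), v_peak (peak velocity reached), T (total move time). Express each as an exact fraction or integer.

v_max²/a_max = (21/4)²/(7/2) = 63/8
357/16 ≥ 63/8 → trapezoidal
t_a = (21/4)/(7/2) = 3/2; v_peak = 21/4
d_cruise = 357/16 − 63/8 = 231/16; t_c = (231/16)/(21/4) = 11/4
T = 2·3/2 + 11/4 = 23/4

t_a=3/2 t_c=11/4 v_peak=21/4 T=23/4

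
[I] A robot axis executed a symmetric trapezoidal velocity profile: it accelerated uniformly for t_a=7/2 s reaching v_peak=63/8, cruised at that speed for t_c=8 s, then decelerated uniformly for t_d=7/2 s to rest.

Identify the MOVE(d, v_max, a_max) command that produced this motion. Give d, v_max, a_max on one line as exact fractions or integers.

a_max = (63/8)/(7/2) = 9/4
d_a = ½·63/8·7/2 = 441/32; d_c = 63/8·8 = 63
d = 2·441/32 + 63 = 1449/16
t_c = 8 > 0 so v_max = 63/8

d=1449/16 v_max=63/8 a_max=9/4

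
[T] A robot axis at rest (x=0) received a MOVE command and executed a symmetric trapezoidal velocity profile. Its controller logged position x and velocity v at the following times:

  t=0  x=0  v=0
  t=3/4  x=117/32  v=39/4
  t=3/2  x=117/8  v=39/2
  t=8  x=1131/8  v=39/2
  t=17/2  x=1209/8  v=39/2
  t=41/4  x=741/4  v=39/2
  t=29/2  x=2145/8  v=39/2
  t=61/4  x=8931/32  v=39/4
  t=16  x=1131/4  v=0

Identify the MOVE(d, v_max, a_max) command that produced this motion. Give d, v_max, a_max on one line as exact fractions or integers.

d=1131/4 v_max=39/2 a_max=13

final state: t=16, x=1131/4, v=0 → d = 1131/4
a_max = (39/4−0)/(3/4−0) = 13
max v = 39/2 over t∈[3/2,29/2] → v_max = 39/2
check: 39/2·(3/2+13) = 1131/4 ✓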